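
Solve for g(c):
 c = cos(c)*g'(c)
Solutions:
 g(c) = C1 + Integral(c/cos(c), c)


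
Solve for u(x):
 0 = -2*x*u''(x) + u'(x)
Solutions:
 u(x) = C1 + C2*x^(3/2)


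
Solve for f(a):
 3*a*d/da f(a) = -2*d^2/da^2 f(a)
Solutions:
 f(a) = C1 + C2*erf(sqrt(3)*a/2)


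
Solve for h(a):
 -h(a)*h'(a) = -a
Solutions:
 h(a) = -sqrt(C1 + a^2)
 h(a) = sqrt(C1 + a^2)


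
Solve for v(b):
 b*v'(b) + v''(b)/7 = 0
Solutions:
 v(b) = C1 + C2*erf(sqrt(14)*b/2)


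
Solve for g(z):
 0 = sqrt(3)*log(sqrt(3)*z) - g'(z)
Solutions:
 g(z) = C1 + sqrt(3)*z*log(z) - sqrt(3)*z + sqrt(3)*z*log(3)/2


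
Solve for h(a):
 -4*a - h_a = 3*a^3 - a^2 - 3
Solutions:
 h(a) = C1 - 3*a^4/4 + a^3/3 - 2*a^2 + 3*a


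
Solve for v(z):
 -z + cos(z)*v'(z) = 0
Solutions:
 v(z) = C1 + Integral(z/cos(z), z)


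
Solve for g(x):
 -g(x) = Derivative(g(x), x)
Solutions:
 g(x) = C1*exp(-x)


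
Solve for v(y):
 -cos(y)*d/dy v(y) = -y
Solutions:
 v(y) = C1 + Integral(y/cos(y), y)


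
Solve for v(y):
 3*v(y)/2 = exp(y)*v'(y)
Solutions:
 v(y) = C1*exp(-3*exp(-y)/2)


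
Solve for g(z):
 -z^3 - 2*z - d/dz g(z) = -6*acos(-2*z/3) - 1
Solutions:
 g(z) = C1 - z^4/4 - z^2 + 6*z*acos(-2*z/3) + z + 3*sqrt(9 - 4*z^2)


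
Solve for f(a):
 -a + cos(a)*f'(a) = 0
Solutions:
 f(a) = C1 + Integral(a/cos(a), a)


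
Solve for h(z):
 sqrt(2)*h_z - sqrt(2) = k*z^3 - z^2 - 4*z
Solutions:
 h(z) = C1 + sqrt(2)*k*z^4/8 - sqrt(2)*z^3/6 - sqrt(2)*z^2 + z


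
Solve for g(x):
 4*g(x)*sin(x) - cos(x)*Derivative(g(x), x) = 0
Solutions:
 g(x) = C1/cos(x)^4


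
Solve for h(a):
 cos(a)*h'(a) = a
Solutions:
 h(a) = C1 + Integral(a/cos(a), a)


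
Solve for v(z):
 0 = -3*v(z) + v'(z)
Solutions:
 v(z) = C1*exp(3*z)


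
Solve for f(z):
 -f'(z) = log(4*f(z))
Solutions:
 Integral(1/(log(_y) + 2*log(2)), (_y, f(z))) = C1 - z


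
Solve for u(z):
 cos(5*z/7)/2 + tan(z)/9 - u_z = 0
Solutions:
 u(z) = C1 - log(cos(z))/9 + 7*sin(5*z/7)/10


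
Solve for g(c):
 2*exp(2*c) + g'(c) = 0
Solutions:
 g(c) = C1 - exp(2*c)


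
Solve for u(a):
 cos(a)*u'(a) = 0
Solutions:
 u(a) = C1


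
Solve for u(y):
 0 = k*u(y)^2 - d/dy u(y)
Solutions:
 u(y) = -1/(C1 + k*y)


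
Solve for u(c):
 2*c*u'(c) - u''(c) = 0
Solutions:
 u(c) = C1 + C2*erfi(c)


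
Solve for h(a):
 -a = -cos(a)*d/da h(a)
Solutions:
 h(a) = C1 + Integral(a/cos(a), a)


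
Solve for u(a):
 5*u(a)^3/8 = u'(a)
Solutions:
 u(a) = -2*sqrt(-1/(C1 + 5*a))
 u(a) = 2*sqrt(-1/(C1 + 5*a))


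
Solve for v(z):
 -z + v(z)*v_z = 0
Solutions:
 v(z) = -sqrt(C1 + z^2)
 v(z) = sqrt(C1 + z^2)


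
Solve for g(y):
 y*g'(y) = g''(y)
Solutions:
 g(y) = C1 + C2*erfi(sqrt(2)*y/2)


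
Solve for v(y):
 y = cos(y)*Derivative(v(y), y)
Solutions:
 v(y) = C1 + Integral(y/cos(y), y)


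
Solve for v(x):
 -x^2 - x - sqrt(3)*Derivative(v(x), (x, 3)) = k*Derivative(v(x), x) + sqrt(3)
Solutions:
 v(x) = C1 + C2*exp(-3^(3/4)*x*sqrt(-k)/3) + C3*exp(3^(3/4)*x*sqrt(-k)/3) - x^3/(3*k) - x^2/(2*k) - sqrt(3)*x/k + 2*sqrt(3)*x/k^2


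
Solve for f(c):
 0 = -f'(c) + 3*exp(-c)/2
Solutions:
 f(c) = C1 - 3*exp(-c)/2


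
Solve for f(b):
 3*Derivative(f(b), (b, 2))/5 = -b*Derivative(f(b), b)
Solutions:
 f(b) = C1 + C2*erf(sqrt(30)*b/6)


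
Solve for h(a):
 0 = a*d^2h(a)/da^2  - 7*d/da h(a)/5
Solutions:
 h(a) = C1 + C2*a^(12/5)


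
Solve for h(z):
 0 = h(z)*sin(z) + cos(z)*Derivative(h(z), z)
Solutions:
 h(z) = C1*cos(z)


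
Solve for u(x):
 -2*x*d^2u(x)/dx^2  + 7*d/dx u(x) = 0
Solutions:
 u(x) = C1 + C2*x^(9/2)


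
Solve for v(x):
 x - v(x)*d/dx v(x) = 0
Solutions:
 v(x) = -sqrt(C1 + x^2)
 v(x) = sqrt(C1 + x^2)


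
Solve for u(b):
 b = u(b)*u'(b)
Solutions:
 u(b) = -sqrt(C1 + b^2)
 u(b) = sqrt(C1 + b^2)


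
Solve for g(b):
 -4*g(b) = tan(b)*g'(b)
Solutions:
 g(b) = C1/sin(b)^4


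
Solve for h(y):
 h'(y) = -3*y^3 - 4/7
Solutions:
 h(y) = C1 - 3*y^4/4 - 4*y/7


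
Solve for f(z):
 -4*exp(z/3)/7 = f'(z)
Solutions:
 f(z) = C1 - 12*exp(z/3)/7


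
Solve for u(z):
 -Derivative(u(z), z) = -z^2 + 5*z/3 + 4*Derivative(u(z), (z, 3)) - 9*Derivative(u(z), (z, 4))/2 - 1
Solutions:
 u(z) = C1 + C2*exp(z*(-(351*sqrt(57) + 2699)^(1/3) - 64/(351*sqrt(57) + 2699)^(1/3) + 16)/54)*sin(sqrt(3)*z*(-(351*sqrt(57) + 2699)^(1/3) + 64/(351*sqrt(57) + 2699)^(1/3))/54) + C3*exp(z*(-(351*sqrt(57) + 2699)^(1/3) - 64/(351*sqrt(57) + 2699)^(1/3) + 16)/54)*cos(sqrt(3)*z*(-(351*sqrt(57) + 2699)^(1/3) + 64/(351*sqrt(57) + 2699)^(1/3))/54) + C4*exp(z*(64/(351*sqrt(57) + 2699)^(1/3) + 8 + (351*sqrt(57) + 2699)^(1/3))/27) + z^3/3 - 5*z^2/6 - 7*z


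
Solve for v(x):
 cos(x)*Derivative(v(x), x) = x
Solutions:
 v(x) = C1 + Integral(x/cos(x), x)


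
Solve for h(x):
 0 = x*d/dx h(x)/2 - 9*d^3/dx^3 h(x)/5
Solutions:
 h(x) = C1 + Integral(C2*airyai(60^(1/3)*x/6) + C3*airybi(60^(1/3)*x/6), x)


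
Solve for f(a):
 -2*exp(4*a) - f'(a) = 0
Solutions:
 f(a) = C1 - exp(4*a)/2


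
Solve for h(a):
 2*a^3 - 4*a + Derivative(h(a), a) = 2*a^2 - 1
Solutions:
 h(a) = C1 - a^4/2 + 2*a^3/3 + 2*a^2 - a


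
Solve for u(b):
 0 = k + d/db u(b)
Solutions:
 u(b) = C1 - b*k


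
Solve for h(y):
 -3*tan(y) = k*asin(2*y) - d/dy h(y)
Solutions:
 h(y) = C1 + k*(y*asin(2*y) + sqrt(1 - 4*y^2)/2) - 3*log(cos(y))


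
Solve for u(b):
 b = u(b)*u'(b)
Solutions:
 u(b) = -sqrt(C1 + b^2)
 u(b) = sqrt(C1 + b^2)


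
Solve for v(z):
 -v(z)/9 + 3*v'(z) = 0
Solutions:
 v(z) = C1*exp(z/27)


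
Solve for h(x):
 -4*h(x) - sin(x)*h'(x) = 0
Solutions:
 h(x) = C1*(cos(x)^2 + 2*cos(x) + 1)/(cos(x)^2 - 2*cos(x) + 1)


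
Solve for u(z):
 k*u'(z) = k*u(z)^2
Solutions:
 u(z) = -1/(C1 + z)


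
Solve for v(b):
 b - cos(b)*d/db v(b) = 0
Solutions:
 v(b) = C1 + Integral(b/cos(b), b)


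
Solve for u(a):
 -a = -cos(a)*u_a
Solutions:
 u(a) = C1 + Integral(a/cos(a), a)


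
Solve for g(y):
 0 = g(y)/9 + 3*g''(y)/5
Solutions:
 g(y) = C1*sin(sqrt(15)*y/9) + C2*cos(sqrt(15)*y/9)


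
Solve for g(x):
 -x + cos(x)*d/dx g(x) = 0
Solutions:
 g(x) = C1 + Integral(x/cos(x), x)


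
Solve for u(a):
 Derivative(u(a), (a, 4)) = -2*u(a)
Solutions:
 u(a) = (C1*sin(2^(3/4)*a/2) + C2*cos(2^(3/4)*a/2))*exp(-2^(3/4)*a/2) + (C3*sin(2^(3/4)*a/2) + C4*cos(2^(3/4)*a/2))*exp(2^(3/4)*a/2)


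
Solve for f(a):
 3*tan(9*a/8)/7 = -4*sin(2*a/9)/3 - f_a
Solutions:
 f(a) = C1 + 8*log(cos(9*a/8))/21 + 6*cos(2*a/9)


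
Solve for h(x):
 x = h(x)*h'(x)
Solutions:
 h(x) = -sqrt(C1 + x^2)
 h(x) = sqrt(C1 + x^2)


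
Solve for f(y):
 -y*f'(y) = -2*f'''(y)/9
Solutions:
 f(y) = C1 + Integral(C2*airyai(6^(2/3)*y/2) + C3*airybi(6^(2/3)*y/2), y)


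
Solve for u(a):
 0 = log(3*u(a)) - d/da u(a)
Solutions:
 -Integral(1/(log(_y) + log(3)), (_y, u(a))) = C1 - a


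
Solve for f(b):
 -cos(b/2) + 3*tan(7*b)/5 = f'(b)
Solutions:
 f(b) = C1 - 3*log(cos(7*b))/35 - 2*sin(b/2)


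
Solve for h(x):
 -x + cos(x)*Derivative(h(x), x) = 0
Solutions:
 h(x) = C1 + Integral(x/cos(x), x)


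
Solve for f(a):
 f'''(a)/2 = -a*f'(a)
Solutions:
 f(a) = C1 + Integral(C2*airyai(-2^(1/3)*a) + C3*airybi(-2^(1/3)*a), a)


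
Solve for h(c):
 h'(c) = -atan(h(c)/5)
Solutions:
 Integral(1/atan(_y/5), (_y, h(c))) = C1 - c


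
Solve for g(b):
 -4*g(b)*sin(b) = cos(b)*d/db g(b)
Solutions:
 g(b) = C1*cos(b)^4


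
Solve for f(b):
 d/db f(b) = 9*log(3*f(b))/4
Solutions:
 -4*Integral(1/(log(_y) + log(3)), (_y, f(b)))/9 = C1 - b


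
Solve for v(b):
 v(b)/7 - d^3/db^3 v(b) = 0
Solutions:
 v(b) = C3*exp(7^(2/3)*b/7) + (C1*sin(sqrt(3)*7^(2/3)*b/14) + C2*cos(sqrt(3)*7^(2/3)*b/14))*exp(-7^(2/3)*b/14)


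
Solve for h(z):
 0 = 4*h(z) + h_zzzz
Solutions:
 h(z) = (C1*sin(z) + C2*cos(z))*exp(-z) + (C3*sin(z) + C4*cos(z))*exp(z)


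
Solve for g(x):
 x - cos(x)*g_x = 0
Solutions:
 g(x) = C1 + Integral(x/cos(x), x)


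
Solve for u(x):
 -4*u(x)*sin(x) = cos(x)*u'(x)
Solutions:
 u(x) = C1*cos(x)^4


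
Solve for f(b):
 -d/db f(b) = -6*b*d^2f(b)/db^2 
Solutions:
 f(b) = C1 + C2*b^(7/6)


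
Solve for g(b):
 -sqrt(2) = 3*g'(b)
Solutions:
 g(b) = C1 - sqrt(2)*b/3


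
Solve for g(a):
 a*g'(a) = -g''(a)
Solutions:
 g(a) = C1 + C2*erf(sqrt(2)*a/2)


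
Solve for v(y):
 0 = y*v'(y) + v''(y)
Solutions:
 v(y) = C1 + C2*erf(sqrt(2)*y/2)


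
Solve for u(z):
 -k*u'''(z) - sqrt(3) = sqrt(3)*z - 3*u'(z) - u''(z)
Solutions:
 u(z) = C1 + C2*exp(z*(1 - sqrt(12*k + 1))/(2*k)) + C3*exp(z*(sqrt(12*k + 1) + 1)/(2*k)) + sqrt(3)*z^2/6 + 2*sqrt(3)*z/9


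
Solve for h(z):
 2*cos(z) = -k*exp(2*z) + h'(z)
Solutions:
 h(z) = C1 + k*exp(2*z)/2 + 2*sin(z)


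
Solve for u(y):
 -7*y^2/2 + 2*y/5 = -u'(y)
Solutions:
 u(y) = C1 + 7*y^3/6 - y^2/5


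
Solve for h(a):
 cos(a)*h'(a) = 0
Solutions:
 h(a) = C1


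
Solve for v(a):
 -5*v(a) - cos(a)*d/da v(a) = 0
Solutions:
 v(a) = C1*sqrt(sin(a) - 1)*(sin(a)^2 - 2*sin(a) + 1)/(sqrt(sin(a) + 1)*(sin(a)^2 + 2*sin(a) + 1))


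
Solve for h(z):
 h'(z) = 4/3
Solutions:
 h(z) = C1 + 4*z/3


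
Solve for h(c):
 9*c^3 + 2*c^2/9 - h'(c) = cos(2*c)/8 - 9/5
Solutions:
 h(c) = C1 + 9*c^4/4 + 2*c^3/27 + 9*c/5 - sin(c)*cos(c)/8


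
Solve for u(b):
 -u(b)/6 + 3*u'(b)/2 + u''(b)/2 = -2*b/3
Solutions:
 u(b) = C1*exp(b*(-9 + sqrt(93))/6) + C2*exp(-b*(9 + sqrt(93))/6) + 4*b + 36


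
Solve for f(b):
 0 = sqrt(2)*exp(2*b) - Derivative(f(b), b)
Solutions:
 f(b) = C1 + sqrt(2)*exp(2*b)/2


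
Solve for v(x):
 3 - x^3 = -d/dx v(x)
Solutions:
 v(x) = C1 + x^4/4 - 3*x


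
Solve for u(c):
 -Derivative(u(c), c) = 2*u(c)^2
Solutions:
 u(c) = 1/(C1 + 2*c)


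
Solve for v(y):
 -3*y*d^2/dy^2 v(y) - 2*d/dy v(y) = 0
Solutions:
 v(y) = C1 + C2*y^(1/3)


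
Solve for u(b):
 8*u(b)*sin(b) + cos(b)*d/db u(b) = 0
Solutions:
 u(b) = C1*cos(b)^8


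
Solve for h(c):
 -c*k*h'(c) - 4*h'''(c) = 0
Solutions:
 h(c) = C1 + Integral(C2*airyai(2^(1/3)*c*(-k)^(1/3)/2) + C3*airybi(2^(1/3)*c*(-k)^(1/3)/2), c)


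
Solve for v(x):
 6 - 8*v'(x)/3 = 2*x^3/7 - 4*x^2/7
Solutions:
 v(x) = C1 - 3*x^4/112 + x^3/14 + 9*x/4


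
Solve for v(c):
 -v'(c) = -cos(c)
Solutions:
 v(c) = C1 + sin(c)


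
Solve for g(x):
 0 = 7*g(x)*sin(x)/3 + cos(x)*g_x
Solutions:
 g(x) = C1*cos(x)^(7/3)


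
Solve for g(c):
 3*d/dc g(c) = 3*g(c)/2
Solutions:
 g(c) = C1*exp(c/2)


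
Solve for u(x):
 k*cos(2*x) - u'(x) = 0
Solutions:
 u(x) = C1 + k*sin(2*x)/2


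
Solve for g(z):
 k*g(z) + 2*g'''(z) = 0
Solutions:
 g(z) = C1*exp(2^(2/3)*z*(-k)^(1/3)/2) + C2*exp(2^(2/3)*z*(-k)^(1/3)*(-1 + sqrt(3)*I)/4) + C3*exp(-2^(2/3)*z*(-k)^(1/3)*(1 + sqrt(3)*I)/4)


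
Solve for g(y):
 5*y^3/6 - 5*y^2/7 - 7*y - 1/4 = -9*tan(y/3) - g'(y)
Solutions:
 g(y) = C1 - 5*y^4/24 + 5*y^3/21 + 7*y^2/2 + y/4 + 27*log(cos(y/3))


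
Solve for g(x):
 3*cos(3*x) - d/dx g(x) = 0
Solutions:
 g(x) = C1 + sin(3*x)


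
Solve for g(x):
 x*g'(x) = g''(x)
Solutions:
 g(x) = C1 + C2*erfi(sqrt(2)*x/2)


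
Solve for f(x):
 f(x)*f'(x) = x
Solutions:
 f(x) = -sqrt(C1 + x^2)
 f(x) = sqrt(C1 + x^2)


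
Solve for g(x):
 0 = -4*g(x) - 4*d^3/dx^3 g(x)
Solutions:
 g(x) = C3*exp(-x) + (C1*sin(sqrt(3)*x/2) + C2*cos(sqrt(3)*x/2))*exp(x/2)


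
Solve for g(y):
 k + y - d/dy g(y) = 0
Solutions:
 g(y) = C1 + k*y + y^2/2


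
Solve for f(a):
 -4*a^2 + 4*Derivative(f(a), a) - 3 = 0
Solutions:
 f(a) = C1 + a^3/3 + 3*a/4


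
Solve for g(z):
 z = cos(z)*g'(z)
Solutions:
 g(z) = C1 + Integral(z/cos(z), z)


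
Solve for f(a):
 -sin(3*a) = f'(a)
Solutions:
 f(a) = C1 + cos(3*a)/3


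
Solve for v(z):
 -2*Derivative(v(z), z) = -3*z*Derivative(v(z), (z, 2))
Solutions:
 v(z) = C1 + C2*z^(5/3)


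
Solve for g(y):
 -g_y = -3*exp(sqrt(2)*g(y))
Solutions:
 g(y) = sqrt(2)*(2*log(-1/(C1 + 3*y)) - log(2))/4


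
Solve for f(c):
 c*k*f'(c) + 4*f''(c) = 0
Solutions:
 f(c) = Piecewise((-sqrt(2)*sqrt(pi)*C1*erf(sqrt(2)*c*sqrt(k)/4)/sqrt(k) - C2, (k > 0) | (k < 0)), (-C1*c - C2, True))


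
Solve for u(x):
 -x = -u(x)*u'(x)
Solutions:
 u(x) = -sqrt(C1 + x^2)
 u(x) = sqrt(C1 + x^2)


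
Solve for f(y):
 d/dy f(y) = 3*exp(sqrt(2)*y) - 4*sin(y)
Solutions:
 f(y) = C1 + 3*sqrt(2)*exp(sqrt(2)*y)/2 + 4*cos(y)


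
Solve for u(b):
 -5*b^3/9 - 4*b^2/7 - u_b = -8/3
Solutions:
 u(b) = C1 - 5*b^4/36 - 4*b^3/21 + 8*b/3


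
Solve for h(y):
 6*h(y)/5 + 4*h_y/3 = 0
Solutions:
 h(y) = C1*exp(-9*y/10)


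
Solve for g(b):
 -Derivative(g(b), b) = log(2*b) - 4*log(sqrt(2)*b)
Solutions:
 g(b) = C1 + 3*b*log(b) - 3*b + b*log(2)


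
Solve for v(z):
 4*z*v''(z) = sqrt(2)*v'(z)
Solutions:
 v(z) = C1 + C2*z^(sqrt(2)/4 + 1)


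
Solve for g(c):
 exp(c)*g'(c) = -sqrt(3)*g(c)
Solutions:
 g(c) = C1*exp(sqrt(3)*exp(-c))


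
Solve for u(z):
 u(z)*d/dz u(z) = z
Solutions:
 u(z) = -sqrt(C1 + z^2)
 u(z) = sqrt(C1 + z^2)


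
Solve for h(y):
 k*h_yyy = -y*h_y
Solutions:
 h(y) = C1 + Integral(C2*airyai(y*(-1/k)^(1/3)) + C3*airybi(y*(-1/k)^(1/3)), y)


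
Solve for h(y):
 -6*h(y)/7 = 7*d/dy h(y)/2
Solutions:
 h(y) = C1*exp(-12*y/49)


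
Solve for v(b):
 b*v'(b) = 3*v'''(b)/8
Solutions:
 v(b) = C1 + Integral(C2*airyai(2*3^(2/3)*b/3) + C3*airybi(2*3^(2/3)*b/3), b)


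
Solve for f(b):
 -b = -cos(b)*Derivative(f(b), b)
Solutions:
 f(b) = C1 + Integral(b/cos(b), b)


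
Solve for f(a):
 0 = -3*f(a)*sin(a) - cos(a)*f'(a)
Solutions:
 f(a) = C1*cos(a)^3


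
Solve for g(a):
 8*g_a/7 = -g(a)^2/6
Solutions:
 g(a) = 48/(C1 + 7*a)


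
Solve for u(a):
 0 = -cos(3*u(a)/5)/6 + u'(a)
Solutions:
 -a/6 - 5*log(sin(3*u(a)/5) - 1)/6 + 5*log(sin(3*u(a)/5) + 1)/6 = C1


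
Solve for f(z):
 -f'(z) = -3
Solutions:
 f(z) = C1 + 3*z


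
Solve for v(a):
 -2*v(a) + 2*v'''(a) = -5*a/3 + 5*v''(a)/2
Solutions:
 v(a) = C1*exp(a*(-(24*sqrt(1671) + 989)^(1/3) - 25/(24*sqrt(1671) + 989)^(1/3) + 10)/24)*sin(sqrt(3)*a*(-(24*sqrt(1671) + 989)^(1/3) + 25/(24*sqrt(1671) + 989)^(1/3))/24) + C2*exp(a*(-(24*sqrt(1671) + 989)^(1/3) - 25/(24*sqrt(1671) + 989)^(1/3) + 10)/24)*cos(sqrt(3)*a*(-(24*sqrt(1671) + 989)^(1/3) + 25/(24*sqrt(1671) + 989)^(1/3))/24) + C3*exp(a*(25/(24*sqrt(1671) + 989)^(1/3) + 5 + (24*sqrt(1671) + 989)^(1/3))/12) + 5*a/6


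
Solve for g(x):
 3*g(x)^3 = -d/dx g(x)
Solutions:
 g(x) = -sqrt(2)*sqrt(-1/(C1 - 3*x))/2
 g(x) = sqrt(2)*sqrt(-1/(C1 - 3*x))/2


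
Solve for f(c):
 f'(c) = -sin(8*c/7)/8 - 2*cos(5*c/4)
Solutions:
 f(c) = C1 - 8*sin(5*c/4)/5 + 7*cos(8*c/7)/64


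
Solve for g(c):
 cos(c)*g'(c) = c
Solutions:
 g(c) = C1 + Integral(c/cos(c), c)


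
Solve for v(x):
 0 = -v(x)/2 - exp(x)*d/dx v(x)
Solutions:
 v(x) = C1*exp(exp(-x)/2)


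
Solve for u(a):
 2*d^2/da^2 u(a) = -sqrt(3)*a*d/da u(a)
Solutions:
 u(a) = C1 + C2*erf(3^(1/4)*a/2)


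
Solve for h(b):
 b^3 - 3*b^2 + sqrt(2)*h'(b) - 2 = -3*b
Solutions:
 h(b) = C1 - sqrt(2)*b^4/8 + sqrt(2)*b^3/2 - 3*sqrt(2)*b^2/4 + sqrt(2)*b


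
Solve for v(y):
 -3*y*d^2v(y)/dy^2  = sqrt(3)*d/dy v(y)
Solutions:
 v(y) = C1 + C2*y^(1 - sqrt(3)/3)


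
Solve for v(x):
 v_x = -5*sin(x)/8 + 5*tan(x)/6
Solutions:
 v(x) = C1 - 5*log(cos(x))/6 + 5*cos(x)/8


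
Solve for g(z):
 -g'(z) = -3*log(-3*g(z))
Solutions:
 -Integral(1/(log(-_y) + log(3)), (_y, g(z)))/3 = C1 - z


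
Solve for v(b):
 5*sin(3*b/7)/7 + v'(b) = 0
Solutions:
 v(b) = C1 + 5*cos(3*b/7)/3


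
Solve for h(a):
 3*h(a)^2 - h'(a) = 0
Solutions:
 h(a) = -1/(C1 + 3*a)


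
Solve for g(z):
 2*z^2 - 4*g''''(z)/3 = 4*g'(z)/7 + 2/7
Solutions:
 g(z) = C1 + C4*exp(-3^(1/3)*7^(2/3)*z/7) + 7*z^3/6 - z/2 + (C2*sin(3^(5/6)*7^(2/3)*z/14) + C3*cos(3^(5/6)*7^(2/3)*z/14))*exp(3^(1/3)*7^(2/3)*z/14)


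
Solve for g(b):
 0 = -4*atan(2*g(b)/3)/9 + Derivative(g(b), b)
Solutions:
 Integral(1/atan(2*_y/3), (_y, g(b))) = C1 + 4*b/9


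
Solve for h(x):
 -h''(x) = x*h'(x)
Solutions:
 h(x) = C1 + C2*erf(sqrt(2)*x/2)


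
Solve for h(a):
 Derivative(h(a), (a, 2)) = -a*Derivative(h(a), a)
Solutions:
 h(a) = C1 + C2*erf(sqrt(2)*a/2)


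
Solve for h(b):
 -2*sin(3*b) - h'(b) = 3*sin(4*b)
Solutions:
 h(b) = C1 + 2*cos(3*b)/3 + 3*cos(4*b)/4


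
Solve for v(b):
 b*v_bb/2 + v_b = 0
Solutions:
 v(b) = C1 + C2/b


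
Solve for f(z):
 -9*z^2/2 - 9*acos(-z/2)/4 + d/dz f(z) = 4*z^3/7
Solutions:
 f(z) = C1 + z^4/7 + 3*z^3/2 + 9*z*acos(-z/2)/4 + 9*sqrt(4 - z^2)/4


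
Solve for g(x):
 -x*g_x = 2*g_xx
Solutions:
 g(x) = C1 + C2*erf(x/2)


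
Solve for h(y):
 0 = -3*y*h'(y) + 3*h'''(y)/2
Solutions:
 h(y) = C1 + Integral(C2*airyai(2^(1/3)*y) + C3*airybi(2^(1/3)*y), y)


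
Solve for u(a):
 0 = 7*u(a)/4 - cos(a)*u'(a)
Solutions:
 u(a) = C1*(sin(a) + 1)^(7/8)/(sin(a) - 1)^(7/8)


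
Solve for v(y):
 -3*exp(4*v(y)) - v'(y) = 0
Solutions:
 v(y) = log(-I*(1/(C1 + 12*y))^(1/4))
 v(y) = log(I*(1/(C1 + 12*y))^(1/4))
 v(y) = log(-(1/(C1 + 12*y))^(1/4))
 v(y) = log(1/(C1 + 12*y))/4


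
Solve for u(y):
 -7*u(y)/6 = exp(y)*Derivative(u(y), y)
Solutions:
 u(y) = C1*exp(7*exp(-y)/6)


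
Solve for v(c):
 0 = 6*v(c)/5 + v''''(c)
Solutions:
 v(c) = (C1*sin(10^(3/4)*3^(1/4)*c/10) + C2*cos(10^(3/4)*3^(1/4)*c/10))*exp(-10^(3/4)*3^(1/4)*c/10) + (C3*sin(10^(3/4)*3^(1/4)*c/10) + C4*cos(10^(3/4)*3^(1/4)*c/10))*exp(10^(3/4)*3^(1/4)*c/10)


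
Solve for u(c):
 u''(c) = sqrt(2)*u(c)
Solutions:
 u(c) = C1*exp(-2^(1/4)*c) + C2*exp(2^(1/4)*c)


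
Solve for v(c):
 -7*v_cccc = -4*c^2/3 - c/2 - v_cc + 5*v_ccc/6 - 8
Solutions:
 v(c) = C1 + C2*c + C3*exp(c*(-5 + sqrt(1033))/84) + C4*exp(-c*(5 + sqrt(1033))/84) - c^4/9 - 49*c^3/108 - 3125*c^2/216


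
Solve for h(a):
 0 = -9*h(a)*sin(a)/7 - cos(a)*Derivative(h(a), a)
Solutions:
 h(a) = C1*cos(a)^(9/7)


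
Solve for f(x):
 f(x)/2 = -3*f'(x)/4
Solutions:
 f(x) = C1*exp(-2*x/3)


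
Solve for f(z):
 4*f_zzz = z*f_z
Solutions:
 f(z) = C1 + Integral(C2*airyai(2^(1/3)*z/2) + C3*airybi(2^(1/3)*z/2), z)


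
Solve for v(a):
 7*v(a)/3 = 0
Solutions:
 v(a) = 0


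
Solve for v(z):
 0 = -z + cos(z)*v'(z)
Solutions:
 v(z) = C1 + Integral(z/cos(z), z)


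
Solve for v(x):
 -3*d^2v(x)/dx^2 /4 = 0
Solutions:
 v(x) = C1 + C2*x


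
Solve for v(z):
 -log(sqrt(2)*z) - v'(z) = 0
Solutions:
 v(z) = C1 - z*log(z) - z*log(2)/2 + z


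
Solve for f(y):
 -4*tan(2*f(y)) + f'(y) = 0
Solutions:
 f(y) = -asin(C1*exp(8*y))/2 + pi/2
 f(y) = asin(C1*exp(8*y))/2


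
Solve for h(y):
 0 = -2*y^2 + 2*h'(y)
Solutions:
 h(y) = C1 + y^3/3


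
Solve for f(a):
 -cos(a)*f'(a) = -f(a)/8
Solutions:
 f(a) = C1*(sin(a) + 1)^(1/16)/(sin(a) - 1)^(1/16)


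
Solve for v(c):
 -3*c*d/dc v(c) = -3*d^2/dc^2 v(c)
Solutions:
 v(c) = C1 + C2*erfi(sqrt(2)*c/2)


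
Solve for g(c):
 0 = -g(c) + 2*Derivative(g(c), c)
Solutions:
 g(c) = C1*exp(c/2)


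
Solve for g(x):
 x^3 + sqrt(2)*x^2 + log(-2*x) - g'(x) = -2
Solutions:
 g(x) = C1 + x^4/4 + sqrt(2)*x^3/3 + x*log(-x) + x*(log(2) + 1)


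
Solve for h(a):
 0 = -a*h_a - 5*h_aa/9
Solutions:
 h(a) = C1 + C2*erf(3*sqrt(10)*a/10)


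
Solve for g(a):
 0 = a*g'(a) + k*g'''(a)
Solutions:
 g(a) = C1 + Integral(C2*airyai(a*(-1/k)^(1/3)) + C3*airybi(a*(-1/k)^(1/3)), a)


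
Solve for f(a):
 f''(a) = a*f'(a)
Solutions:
 f(a) = C1 + C2*erfi(sqrt(2)*a/2)


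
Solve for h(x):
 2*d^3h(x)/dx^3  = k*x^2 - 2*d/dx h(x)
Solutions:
 h(x) = C1 + C2*sin(x) + C3*cos(x) + k*x^3/6 - k*x


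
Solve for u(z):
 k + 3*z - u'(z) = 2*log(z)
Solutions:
 u(z) = C1 + k*z + 3*z^2/2 - 2*z*log(z) + 2*z


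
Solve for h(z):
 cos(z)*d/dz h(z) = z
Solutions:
 h(z) = C1 + Integral(z/cos(z), z)


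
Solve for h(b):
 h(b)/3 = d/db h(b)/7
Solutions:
 h(b) = C1*exp(7*b/3)


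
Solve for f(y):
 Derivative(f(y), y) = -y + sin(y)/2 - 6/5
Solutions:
 f(y) = C1 - y^2/2 - 6*y/5 - cos(y)/2


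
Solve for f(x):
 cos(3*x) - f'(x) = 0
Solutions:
 f(x) = C1 + sin(3*x)/3


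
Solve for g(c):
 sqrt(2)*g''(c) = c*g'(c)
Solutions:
 g(c) = C1 + C2*erfi(2^(1/4)*c/2)


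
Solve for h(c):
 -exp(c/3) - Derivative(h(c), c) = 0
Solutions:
 h(c) = C1 - 3*exp(c/3)


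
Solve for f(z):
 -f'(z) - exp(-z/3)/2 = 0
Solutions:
 f(z) = C1 + 3*exp(-z/3)/2


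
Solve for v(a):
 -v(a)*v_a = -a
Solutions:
 v(a) = -sqrt(C1 + a^2)
 v(a) = sqrt(C1 + a^2)


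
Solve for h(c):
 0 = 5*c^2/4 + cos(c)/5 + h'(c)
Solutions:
 h(c) = C1 - 5*c^3/12 - sin(c)/5


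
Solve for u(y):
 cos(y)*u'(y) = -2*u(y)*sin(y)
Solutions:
 u(y) = C1*cos(y)^2


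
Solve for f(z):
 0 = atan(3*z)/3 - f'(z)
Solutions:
 f(z) = C1 + z*atan(3*z)/3 - log(9*z^2 + 1)/18


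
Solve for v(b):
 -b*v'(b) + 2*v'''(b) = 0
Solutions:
 v(b) = C1 + Integral(C2*airyai(2^(2/3)*b/2) + C3*airybi(2^(2/3)*b/2), b)


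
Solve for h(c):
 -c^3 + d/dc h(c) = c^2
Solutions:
 h(c) = C1 + c^4/4 + c^3/3


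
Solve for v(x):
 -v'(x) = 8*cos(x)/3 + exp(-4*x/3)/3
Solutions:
 v(x) = C1 - 8*sin(x)/3 + exp(-4*x/3)/4


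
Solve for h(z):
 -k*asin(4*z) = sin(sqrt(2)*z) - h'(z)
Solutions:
 h(z) = C1 + k*(z*asin(4*z) + sqrt(1 - 16*z^2)/4) - sqrt(2)*cos(sqrt(2)*z)/2


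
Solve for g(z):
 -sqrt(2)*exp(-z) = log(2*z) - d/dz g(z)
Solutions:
 g(z) = C1 + z*log(z) + z*(-1 + log(2)) - sqrt(2)*exp(-z)


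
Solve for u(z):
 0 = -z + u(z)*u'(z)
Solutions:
 u(z) = -sqrt(C1 + z^2)
 u(z) = sqrt(C1 + z^2)


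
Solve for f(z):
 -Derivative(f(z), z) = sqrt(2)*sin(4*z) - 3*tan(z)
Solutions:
 f(z) = C1 - 3*log(cos(z)) + sqrt(2)*cos(4*z)/4


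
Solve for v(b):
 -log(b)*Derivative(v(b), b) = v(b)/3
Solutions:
 v(b) = C1*exp(-li(b)/3)


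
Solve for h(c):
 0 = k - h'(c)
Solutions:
 h(c) = C1 + c*k


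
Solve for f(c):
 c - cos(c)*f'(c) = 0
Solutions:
 f(c) = C1 + Integral(c/cos(c), c)


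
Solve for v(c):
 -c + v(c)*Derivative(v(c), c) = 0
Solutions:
 v(c) = -sqrt(C1 + c^2)
 v(c) = sqrt(C1 + c^2)


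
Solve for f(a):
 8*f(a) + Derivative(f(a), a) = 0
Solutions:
 f(a) = C1*exp(-8*a)


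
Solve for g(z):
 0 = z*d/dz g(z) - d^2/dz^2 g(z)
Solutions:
 g(z) = C1 + C2*erfi(sqrt(2)*z/2)


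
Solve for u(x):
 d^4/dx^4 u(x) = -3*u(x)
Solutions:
 u(x) = (C1*sin(sqrt(2)*3^(1/4)*x/2) + C2*cos(sqrt(2)*3^(1/4)*x/2))*exp(-sqrt(2)*3^(1/4)*x/2) + (C3*sin(sqrt(2)*3^(1/4)*x/2) + C4*cos(sqrt(2)*3^(1/4)*x/2))*exp(sqrt(2)*3^(1/4)*x/2)


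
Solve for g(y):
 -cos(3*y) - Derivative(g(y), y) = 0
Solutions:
 g(y) = C1 - sin(3*y)/3


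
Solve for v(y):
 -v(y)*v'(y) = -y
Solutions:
 v(y) = -sqrt(C1 + y^2)
 v(y) = sqrt(C1 + y^2)


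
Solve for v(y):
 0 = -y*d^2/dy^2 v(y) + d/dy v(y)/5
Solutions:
 v(y) = C1 + C2*y^(6/5)


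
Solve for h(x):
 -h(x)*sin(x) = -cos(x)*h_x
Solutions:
 h(x) = C1/cos(x)


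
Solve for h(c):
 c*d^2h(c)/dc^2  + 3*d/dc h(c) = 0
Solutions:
 h(c) = C1 + C2/c^2


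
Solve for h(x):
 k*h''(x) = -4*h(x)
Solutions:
 h(x) = C1*exp(-2*x*sqrt(-1/k)) + C2*exp(2*x*sqrt(-1/k))


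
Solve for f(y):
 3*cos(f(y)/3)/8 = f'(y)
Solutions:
 -3*y/8 - 3*log(sin(f(y)/3) - 1)/2 + 3*log(sin(f(y)/3) + 1)/2 = C1


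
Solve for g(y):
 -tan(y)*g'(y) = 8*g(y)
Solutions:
 g(y) = C1/sin(y)^8


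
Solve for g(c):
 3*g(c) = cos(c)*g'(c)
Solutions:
 g(c) = C1*(sin(c) + 1)^(3/2)/(sin(c) - 1)^(3/2)


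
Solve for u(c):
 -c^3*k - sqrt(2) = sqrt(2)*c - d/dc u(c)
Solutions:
 u(c) = C1 + c^4*k/4 + sqrt(2)*c^2/2 + sqrt(2)*c


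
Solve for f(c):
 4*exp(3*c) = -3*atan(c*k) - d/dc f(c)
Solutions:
 f(c) = C1 - 3*Piecewise((c*atan(c*k) - log(c^2*k^2 + 1)/(2*k), Ne(k, 0)), (0, True)) - 4*exp(3*c)/3


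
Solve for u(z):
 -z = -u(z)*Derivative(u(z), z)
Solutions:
 u(z) = -sqrt(C1 + z^2)
 u(z) = sqrt(C1 + z^2)


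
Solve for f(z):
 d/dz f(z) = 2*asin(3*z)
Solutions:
 f(z) = C1 + 2*z*asin(3*z) + 2*sqrt(1 - 9*z^2)/3


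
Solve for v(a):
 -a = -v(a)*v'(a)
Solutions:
 v(a) = -sqrt(C1 + a^2)
 v(a) = sqrt(C1 + a^2)


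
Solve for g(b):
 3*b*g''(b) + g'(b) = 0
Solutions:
 g(b) = C1 + C2*b^(2/3)


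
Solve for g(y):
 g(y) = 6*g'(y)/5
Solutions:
 g(y) = C1*exp(5*y/6)


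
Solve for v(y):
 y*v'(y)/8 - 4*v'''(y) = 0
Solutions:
 v(y) = C1 + Integral(C2*airyai(2^(1/3)*y/4) + C3*airybi(2^(1/3)*y/4), y)


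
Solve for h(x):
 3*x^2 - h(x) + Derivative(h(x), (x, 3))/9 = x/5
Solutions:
 h(x) = C3*exp(3^(2/3)*x) + 3*x^2 - x/5 + (C1*sin(3*3^(1/6)*x/2) + C2*cos(3*3^(1/6)*x/2))*exp(-3^(2/3)*x/2)


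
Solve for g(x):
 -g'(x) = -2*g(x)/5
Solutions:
 g(x) = C1*exp(2*x/5)


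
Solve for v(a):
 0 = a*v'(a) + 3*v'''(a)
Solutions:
 v(a) = C1 + Integral(C2*airyai(-3^(2/3)*a/3) + C3*airybi(-3^(2/3)*a/3), a)


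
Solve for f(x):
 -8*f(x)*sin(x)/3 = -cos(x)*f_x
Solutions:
 f(x) = C1/cos(x)^(8/3)


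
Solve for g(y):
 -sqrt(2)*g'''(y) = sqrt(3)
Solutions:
 g(y) = C1 + C2*y + C3*y^2 - sqrt(6)*y^3/12


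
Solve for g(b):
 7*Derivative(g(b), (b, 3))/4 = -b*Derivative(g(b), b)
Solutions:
 g(b) = C1 + Integral(C2*airyai(-14^(2/3)*b/7) + C3*airybi(-14^(2/3)*b/7), b)


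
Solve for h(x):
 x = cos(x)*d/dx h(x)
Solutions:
 h(x) = C1 + Integral(x/cos(x), x)


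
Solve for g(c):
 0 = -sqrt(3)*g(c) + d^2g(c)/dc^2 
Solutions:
 g(c) = C1*exp(-3^(1/4)*c) + C2*exp(3^(1/4)*c)


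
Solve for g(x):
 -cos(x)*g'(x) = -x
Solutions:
 g(x) = C1 + Integral(x/cos(x), x)


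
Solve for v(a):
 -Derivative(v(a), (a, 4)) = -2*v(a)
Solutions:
 v(a) = C1*exp(-2^(1/4)*a) + C2*exp(2^(1/4)*a) + C3*sin(2^(1/4)*a) + C4*cos(2^(1/4)*a)


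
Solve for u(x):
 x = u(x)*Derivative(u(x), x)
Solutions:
 u(x) = -sqrt(C1 + x^2)
 u(x) = sqrt(C1 + x^2)


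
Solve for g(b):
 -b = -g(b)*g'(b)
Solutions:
 g(b) = -sqrt(C1 + b^2)
 g(b) = sqrt(C1 + b^2)


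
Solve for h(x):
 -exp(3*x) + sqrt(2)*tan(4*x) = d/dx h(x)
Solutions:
 h(x) = C1 - exp(3*x)/3 - sqrt(2)*log(cos(4*x))/4


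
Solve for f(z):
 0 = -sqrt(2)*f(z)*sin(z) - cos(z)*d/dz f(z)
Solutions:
 f(z) = C1*cos(z)^(sqrt(2))


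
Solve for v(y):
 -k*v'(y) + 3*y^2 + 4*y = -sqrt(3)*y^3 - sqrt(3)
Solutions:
 v(y) = C1 + sqrt(3)*y^4/(4*k) + y^3/k + 2*y^2/k + sqrt(3)*y/k


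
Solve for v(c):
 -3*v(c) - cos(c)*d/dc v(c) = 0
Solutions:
 v(c) = C1*(sin(c) - 1)^(3/2)/(sin(c) + 1)^(3/2)


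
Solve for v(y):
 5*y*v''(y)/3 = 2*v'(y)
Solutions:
 v(y) = C1 + C2*y^(11/5)


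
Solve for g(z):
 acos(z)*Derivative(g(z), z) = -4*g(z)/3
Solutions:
 g(z) = C1*exp(-4*Integral(1/acos(z), z)/3)


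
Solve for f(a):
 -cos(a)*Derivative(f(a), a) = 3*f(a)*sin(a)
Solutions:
 f(a) = C1*cos(a)^3


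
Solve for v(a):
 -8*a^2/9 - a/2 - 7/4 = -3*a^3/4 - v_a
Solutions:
 v(a) = C1 - 3*a^4/16 + 8*a^3/27 + a^2/4 + 7*a/4


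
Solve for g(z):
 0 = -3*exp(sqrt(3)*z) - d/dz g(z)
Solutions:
 g(z) = C1 - sqrt(3)*exp(sqrt(3)*z)


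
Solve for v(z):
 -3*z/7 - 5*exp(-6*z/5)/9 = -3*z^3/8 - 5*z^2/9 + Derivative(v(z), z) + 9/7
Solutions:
 v(z) = C1 + 3*z^4/32 + 5*z^3/27 - 3*z^2/14 - 9*z/7 + 25*exp(-6*z/5)/54


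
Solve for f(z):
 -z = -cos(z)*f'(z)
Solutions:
 f(z) = C1 + Integral(z/cos(z), z)


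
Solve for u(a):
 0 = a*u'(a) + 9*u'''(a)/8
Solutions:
 u(a) = C1 + Integral(C2*airyai(-2*3^(1/3)*a/3) + C3*airybi(-2*3^(1/3)*a/3), a)


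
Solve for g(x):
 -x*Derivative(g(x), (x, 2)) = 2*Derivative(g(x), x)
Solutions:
 g(x) = C1 + C2/x


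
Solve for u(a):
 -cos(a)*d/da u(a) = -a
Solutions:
 u(a) = C1 + Integral(a/cos(a), a)


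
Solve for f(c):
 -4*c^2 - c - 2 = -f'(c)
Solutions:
 f(c) = C1 + 4*c^3/3 + c^2/2 + 2*c


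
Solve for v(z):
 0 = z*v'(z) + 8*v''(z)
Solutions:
 v(z) = C1 + C2*erf(z/4)


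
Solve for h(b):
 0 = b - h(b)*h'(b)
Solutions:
 h(b) = -sqrt(C1 + b^2)
 h(b) = sqrt(C1 + b^2)


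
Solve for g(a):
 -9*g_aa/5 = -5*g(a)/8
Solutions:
 g(a) = C1*exp(-5*sqrt(2)*a/12) + C2*exp(5*sqrt(2)*a/12)


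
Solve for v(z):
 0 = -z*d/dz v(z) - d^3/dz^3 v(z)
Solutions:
 v(z) = C1 + Integral(C2*airyai(-z) + C3*airybi(-z), z)


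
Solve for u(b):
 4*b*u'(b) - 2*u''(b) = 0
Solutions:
 u(b) = C1 + C2*erfi(b)


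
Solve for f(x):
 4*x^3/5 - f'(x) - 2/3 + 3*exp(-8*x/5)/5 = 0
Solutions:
 f(x) = C1 + x^4/5 - 2*x/3 - 3*exp(-8*x/5)/8


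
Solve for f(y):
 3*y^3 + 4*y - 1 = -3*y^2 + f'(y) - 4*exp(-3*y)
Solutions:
 f(y) = C1 + 3*y^4/4 + y^3 + 2*y^2 - y - 4*exp(-3*y)/3


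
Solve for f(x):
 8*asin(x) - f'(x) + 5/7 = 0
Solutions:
 f(x) = C1 + 8*x*asin(x) + 5*x/7 + 8*sqrt(1 - x^2)


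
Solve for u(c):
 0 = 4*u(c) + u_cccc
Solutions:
 u(c) = (C1*sin(c) + C2*cos(c))*exp(-c) + (C3*sin(c) + C4*cos(c))*exp(c)


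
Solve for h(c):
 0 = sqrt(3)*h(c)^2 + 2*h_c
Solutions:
 h(c) = 2/(C1 + sqrt(3)*c)


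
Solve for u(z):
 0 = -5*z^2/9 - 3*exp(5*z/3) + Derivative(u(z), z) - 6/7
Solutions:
 u(z) = C1 + 5*z^3/27 + 6*z/7 + 9*exp(5*z/3)/5


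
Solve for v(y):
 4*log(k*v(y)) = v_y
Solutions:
 li(k*v(y))/k = C1 + 4*y


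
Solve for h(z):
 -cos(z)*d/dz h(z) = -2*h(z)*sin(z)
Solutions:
 h(z) = C1/cos(z)^2


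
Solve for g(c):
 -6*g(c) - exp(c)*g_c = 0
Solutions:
 g(c) = C1*exp(6*exp(-c))


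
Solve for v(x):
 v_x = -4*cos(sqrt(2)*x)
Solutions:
 v(x) = C1 - 2*sqrt(2)*sin(sqrt(2)*x)


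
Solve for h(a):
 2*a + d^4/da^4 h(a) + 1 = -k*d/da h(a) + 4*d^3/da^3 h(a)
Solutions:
 h(a) = C1 + C2*exp(a*(-(27*k/2 + sqrt((27*k - 128)^2 - 16384)/2 - 64)^(1/3) + 4 - 16/(27*k/2 + sqrt((27*k - 128)^2 - 16384)/2 - 64)^(1/3))/3) + C3*exp(a*((27*k/2 + sqrt((27*k - 128)^2 - 16384)/2 - 64)^(1/3) - sqrt(3)*I*(27*k/2 + sqrt((27*k - 128)^2 - 16384)/2 - 64)^(1/3) + 8 - 64/((-1 + sqrt(3)*I)*(27*k/2 + sqrt((27*k - 128)^2 - 16384)/2 - 64)^(1/3)))/6) + C4*exp(a*((27*k/2 + sqrt((27*k - 128)^2 - 16384)/2 - 64)^(1/3) + sqrt(3)*I*(27*k/2 + sqrt((27*k - 128)^2 - 16384)/2 - 64)^(1/3) + 8 + 64/((1 + sqrt(3)*I)*(27*k/2 + sqrt((27*k - 128)^2 - 16384)/2 - 64)^(1/3)))/6) - a^2/k - a/k


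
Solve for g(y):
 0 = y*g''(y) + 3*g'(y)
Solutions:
 g(y) = C1 + C2/y^2


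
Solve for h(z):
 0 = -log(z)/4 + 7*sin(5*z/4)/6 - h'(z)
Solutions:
 h(z) = C1 - z*log(z)/4 + z/4 - 14*cos(5*z/4)/15


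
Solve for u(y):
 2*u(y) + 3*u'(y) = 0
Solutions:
 u(y) = C1*exp(-2*y/3)


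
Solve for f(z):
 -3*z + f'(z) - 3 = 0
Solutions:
 f(z) = C1 + 3*z^2/2 + 3*z


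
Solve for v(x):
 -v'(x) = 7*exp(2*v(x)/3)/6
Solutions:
 v(x) = 3*log(-sqrt(-1/(C1 - 7*x))) + 3*log(3)
 v(x) = 3*log(-1/(C1 - 7*x))/2 + 3*log(3)


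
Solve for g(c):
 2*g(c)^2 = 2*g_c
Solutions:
 g(c) = -1/(C1 + c)


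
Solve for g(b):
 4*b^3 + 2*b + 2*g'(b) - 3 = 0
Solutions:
 g(b) = C1 - b^4/2 - b^2/2 + 3*b/2


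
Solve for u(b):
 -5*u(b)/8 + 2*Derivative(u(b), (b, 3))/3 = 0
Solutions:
 u(b) = C3*exp(15^(1/3)*2^(2/3)*b/4) + (C1*sin(2^(2/3)*3^(5/6)*5^(1/3)*b/8) + C2*cos(2^(2/3)*3^(5/6)*5^(1/3)*b/8))*exp(-15^(1/3)*2^(2/3)*b/8)


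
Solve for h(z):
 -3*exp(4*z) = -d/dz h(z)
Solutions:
 h(z) = C1 + 3*exp(4*z)/4


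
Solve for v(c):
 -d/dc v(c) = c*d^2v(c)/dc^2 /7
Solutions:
 v(c) = C1 + C2/c^6


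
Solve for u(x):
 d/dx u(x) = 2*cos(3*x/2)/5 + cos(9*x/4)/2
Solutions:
 u(x) = C1 + 4*sin(3*x/2)/15 + 2*sin(9*x/4)/9


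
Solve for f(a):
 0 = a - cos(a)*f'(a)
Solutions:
 f(a) = C1 + Integral(a/cos(a), a)


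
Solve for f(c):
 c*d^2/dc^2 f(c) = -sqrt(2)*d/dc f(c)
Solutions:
 f(c) = C1 + C2*c^(1 - sqrt(2))


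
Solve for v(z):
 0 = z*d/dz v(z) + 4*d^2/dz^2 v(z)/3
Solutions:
 v(z) = C1 + C2*erf(sqrt(6)*z/4)


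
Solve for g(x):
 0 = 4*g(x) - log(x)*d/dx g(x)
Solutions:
 g(x) = C1*exp(4*li(x))


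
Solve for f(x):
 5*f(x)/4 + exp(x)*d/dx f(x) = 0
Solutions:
 f(x) = C1*exp(5*exp(-x)/4)


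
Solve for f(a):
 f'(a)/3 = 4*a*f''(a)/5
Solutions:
 f(a) = C1 + C2*a^(17/12)


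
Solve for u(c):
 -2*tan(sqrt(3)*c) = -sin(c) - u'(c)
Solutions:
 u(c) = C1 - 2*sqrt(3)*log(cos(sqrt(3)*c))/3 + cos(c)


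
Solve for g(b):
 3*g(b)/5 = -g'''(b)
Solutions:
 g(b) = C3*exp(-3^(1/3)*5^(2/3)*b/5) + (C1*sin(3^(5/6)*5^(2/3)*b/10) + C2*cos(3^(5/6)*5^(2/3)*b/10))*exp(3^(1/3)*5^(2/3)*b/10)


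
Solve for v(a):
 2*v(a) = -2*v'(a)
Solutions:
 v(a) = C1*exp(-a)


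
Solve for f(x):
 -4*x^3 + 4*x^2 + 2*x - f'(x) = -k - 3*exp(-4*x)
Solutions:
 f(x) = C1 + k*x - x^4 + 4*x^3/3 + x^2 - 3*exp(-4*x)/4


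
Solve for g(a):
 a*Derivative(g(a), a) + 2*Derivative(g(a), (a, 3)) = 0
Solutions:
 g(a) = C1 + Integral(C2*airyai(-2^(2/3)*a/2) + C3*airybi(-2^(2/3)*a/2), a)


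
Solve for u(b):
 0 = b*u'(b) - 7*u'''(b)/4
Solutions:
 u(b) = C1 + Integral(C2*airyai(14^(2/3)*b/7) + C3*airybi(14^(2/3)*b/7), b)


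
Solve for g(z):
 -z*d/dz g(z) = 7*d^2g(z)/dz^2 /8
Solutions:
 g(z) = C1 + C2*erf(2*sqrt(7)*z/7)


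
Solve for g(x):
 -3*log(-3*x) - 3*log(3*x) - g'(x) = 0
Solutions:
 g(x) = C1 - 6*x*log(x) + 3*x*(-2*log(3) + 2 - I*pi)


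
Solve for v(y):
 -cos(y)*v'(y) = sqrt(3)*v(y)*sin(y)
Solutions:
 v(y) = C1*cos(y)^(sqrt(3))


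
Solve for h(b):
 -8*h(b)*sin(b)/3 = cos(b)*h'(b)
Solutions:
 h(b) = C1*cos(b)^(8/3)


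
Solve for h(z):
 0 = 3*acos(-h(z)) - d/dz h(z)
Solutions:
 Integral(1/acos(-_y), (_y, h(z))) = C1 + 3*z


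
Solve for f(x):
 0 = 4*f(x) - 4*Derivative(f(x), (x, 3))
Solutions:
 f(x) = C3*exp(x) + (C1*sin(sqrt(3)*x/2) + C2*cos(sqrt(3)*x/2))*exp(-x/2)


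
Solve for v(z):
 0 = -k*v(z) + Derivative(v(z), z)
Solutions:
 v(z) = C1*exp(k*z)


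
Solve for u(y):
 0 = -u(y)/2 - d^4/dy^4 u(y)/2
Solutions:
 u(y) = (C1*sin(sqrt(2)*y/2) + C2*cos(sqrt(2)*y/2))*exp(-sqrt(2)*y/2) + (C3*sin(sqrt(2)*y/2) + C4*cos(sqrt(2)*y/2))*exp(sqrt(2)*y/2)


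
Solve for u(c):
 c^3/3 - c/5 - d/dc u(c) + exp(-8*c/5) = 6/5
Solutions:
 u(c) = C1 + c^4/12 - c^2/10 - 6*c/5 - 5*exp(-8*c/5)/8


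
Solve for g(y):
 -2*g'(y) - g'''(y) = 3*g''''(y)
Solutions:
 g(y) = C1 + C4*exp(-y) + (C2*sin(sqrt(5)*y/3) + C3*cos(sqrt(5)*y/3))*exp(y/3)


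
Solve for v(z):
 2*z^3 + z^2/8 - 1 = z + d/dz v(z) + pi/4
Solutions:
 v(z) = C1 + z^4/2 + z^3/24 - z^2/2 - z - pi*z/4


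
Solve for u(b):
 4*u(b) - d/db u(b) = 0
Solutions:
 u(b) = C1*exp(4*b)


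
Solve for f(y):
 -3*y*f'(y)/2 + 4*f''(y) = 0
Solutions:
 f(y) = C1 + C2*erfi(sqrt(3)*y/4)


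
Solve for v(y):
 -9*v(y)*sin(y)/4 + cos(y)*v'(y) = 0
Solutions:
 v(y) = C1/cos(y)^(9/4)


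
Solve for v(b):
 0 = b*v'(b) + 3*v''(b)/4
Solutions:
 v(b) = C1 + C2*erf(sqrt(6)*b/3)


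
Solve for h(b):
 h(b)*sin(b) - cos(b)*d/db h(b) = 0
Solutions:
 h(b) = C1/cos(b)


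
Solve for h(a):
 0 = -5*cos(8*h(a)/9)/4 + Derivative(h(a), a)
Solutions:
 -5*a/4 - 9*log(sin(8*h(a)/9) - 1)/16 + 9*log(sin(8*h(a)/9) + 1)/16 = C1


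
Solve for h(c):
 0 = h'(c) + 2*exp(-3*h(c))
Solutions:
 h(c) = log(C1 - 6*c)/3
 h(c) = log((-3^(1/3) - 3^(5/6)*I)*(C1 - 2*c)^(1/3)/2)
 h(c) = log((-3^(1/3) + 3^(5/6)*I)*(C1 - 2*c)^(1/3)/2)


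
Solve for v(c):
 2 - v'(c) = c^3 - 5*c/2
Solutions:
 v(c) = C1 - c^4/4 + 5*c^2/4 + 2*c


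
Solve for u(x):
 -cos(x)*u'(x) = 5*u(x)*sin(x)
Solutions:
 u(x) = C1*cos(x)^5


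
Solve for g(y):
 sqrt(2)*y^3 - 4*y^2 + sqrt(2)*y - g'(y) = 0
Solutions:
 g(y) = C1 + sqrt(2)*y^4/4 - 4*y^3/3 + sqrt(2)*y^2/2


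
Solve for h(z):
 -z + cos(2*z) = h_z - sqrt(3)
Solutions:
 h(z) = C1 - z^2/2 + sqrt(3)*z + sin(2*z)/2


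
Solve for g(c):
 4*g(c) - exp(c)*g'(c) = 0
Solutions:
 g(c) = C1*exp(-4*exp(-c))


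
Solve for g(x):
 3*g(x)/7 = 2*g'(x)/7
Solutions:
 g(x) = C1*exp(3*x/2)


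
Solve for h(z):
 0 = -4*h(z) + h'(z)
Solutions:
 h(z) = C1*exp(4*z)


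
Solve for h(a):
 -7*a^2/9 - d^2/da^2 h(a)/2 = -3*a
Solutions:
 h(a) = C1 + C2*a - 7*a^4/54 + a^3


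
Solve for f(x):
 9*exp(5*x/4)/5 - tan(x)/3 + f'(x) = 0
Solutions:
 f(x) = C1 - 36*exp(5*x/4)/25 - log(cos(x))/3


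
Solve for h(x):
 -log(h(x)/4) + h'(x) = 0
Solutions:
 Integral(1/(-log(_y) + 2*log(2)), (_y, h(x))) = C1 - x


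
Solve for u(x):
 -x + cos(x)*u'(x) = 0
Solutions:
 u(x) = C1 + Integral(x/cos(x), x)


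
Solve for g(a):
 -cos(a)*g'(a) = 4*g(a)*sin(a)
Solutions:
 g(a) = C1*cos(a)^4


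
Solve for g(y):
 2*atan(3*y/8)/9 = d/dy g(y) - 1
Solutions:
 g(y) = C1 + 2*y*atan(3*y/8)/9 + y - 8*log(9*y^2 + 64)/27


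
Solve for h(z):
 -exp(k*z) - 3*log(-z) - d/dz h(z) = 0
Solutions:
 h(z) = C1 - 3*z*log(-z) + 3*z + Piecewise((-exp(k*z)/k, Ne(k, 0)), (-z, True))


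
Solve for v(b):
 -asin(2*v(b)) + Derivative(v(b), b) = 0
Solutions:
 Integral(1/asin(2*_y), (_y, v(b))) = C1 + b


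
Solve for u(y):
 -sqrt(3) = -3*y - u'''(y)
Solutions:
 u(y) = C1 + C2*y + C3*y^2 - y^4/8 + sqrt(3)*y^3/6


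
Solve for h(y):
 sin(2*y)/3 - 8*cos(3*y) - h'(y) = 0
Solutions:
 h(y) = C1 - 8*sin(3*y)/3 - cos(2*y)/6


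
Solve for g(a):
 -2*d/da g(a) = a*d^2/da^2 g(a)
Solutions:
 g(a) = C1 + C2/a


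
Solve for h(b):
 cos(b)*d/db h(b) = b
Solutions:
 h(b) = C1 + Integral(b/cos(b), b)


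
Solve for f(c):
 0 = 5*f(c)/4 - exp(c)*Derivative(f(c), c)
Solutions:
 f(c) = C1*exp(-5*exp(-c)/4)


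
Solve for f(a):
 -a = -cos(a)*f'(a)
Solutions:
 f(a) = C1 + Integral(a/cos(a), a)


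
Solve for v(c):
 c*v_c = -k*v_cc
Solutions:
 v(c) = C1 + C2*sqrt(k)*erf(sqrt(2)*c*sqrt(1/k)/2)


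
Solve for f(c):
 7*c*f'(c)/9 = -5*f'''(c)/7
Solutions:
 f(c) = C1 + Integral(C2*airyai(-7^(2/3)*75^(1/3)*c/15) + C3*airybi(-7^(2/3)*75^(1/3)*c/15), c)


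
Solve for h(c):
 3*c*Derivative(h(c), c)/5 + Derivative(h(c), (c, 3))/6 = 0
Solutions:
 h(c) = C1 + Integral(C2*airyai(-18^(1/3)*5^(2/3)*c/5) + C3*airybi(-18^(1/3)*5^(2/3)*c/5), c)


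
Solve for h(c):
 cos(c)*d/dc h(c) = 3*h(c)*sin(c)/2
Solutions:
 h(c) = C1/cos(c)^(3/2)


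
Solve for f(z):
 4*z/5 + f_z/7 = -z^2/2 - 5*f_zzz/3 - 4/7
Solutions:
 f(z) = C1 + C2*sin(sqrt(105)*z/35) + C3*cos(sqrt(105)*z/35) - 7*z^3/6 - 14*z^2/5 + 233*z/3


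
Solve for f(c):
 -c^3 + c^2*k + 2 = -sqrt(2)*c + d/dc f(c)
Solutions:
 f(c) = C1 - c^4/4 + c^3*k/3 + sqrt(2)*c^2/2 + 2*c


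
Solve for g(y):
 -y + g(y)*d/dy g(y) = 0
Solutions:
 g(y) = -sqrt(C1 + y^2)
 g(y) = sqrt(C1 + y^2)


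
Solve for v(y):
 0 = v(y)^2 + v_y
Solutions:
 v(y) = 1/(C1 + y)


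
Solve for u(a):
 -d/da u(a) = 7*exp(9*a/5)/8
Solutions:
 u(a) = C1 - 35*exp(9*a/5)/72


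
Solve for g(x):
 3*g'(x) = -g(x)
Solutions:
 g(x) = C1*exp(-x/3)


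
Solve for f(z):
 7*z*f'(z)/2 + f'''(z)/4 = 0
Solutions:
 f(z) = C1 + Integral(C2*airyai(-14^(1/3)*z) + C3*airybi(-14^(1/3)*z), z)


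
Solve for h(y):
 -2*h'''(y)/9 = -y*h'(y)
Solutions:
 h(y) = C1 + Integral(C2*airyai(6^(2/3)*y/2) + C3*airybi(6^(2/3)*y/2), y)


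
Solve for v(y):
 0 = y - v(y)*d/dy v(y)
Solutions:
 v(y) = -sqrt(C1 + y^2)
 v(y) = sqrt(C1 + y^2)


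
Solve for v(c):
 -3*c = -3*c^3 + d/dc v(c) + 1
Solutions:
 v(c) = C1 + 3*c^4/4 - 3*c^2/2 - c


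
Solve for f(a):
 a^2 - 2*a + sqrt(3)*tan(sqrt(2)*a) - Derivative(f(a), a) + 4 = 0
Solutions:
 f(a) = C1 + a^3/3 - a^2 + 4*a - sqrt(6)*log(cos(sqrt(2)*a))/2
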